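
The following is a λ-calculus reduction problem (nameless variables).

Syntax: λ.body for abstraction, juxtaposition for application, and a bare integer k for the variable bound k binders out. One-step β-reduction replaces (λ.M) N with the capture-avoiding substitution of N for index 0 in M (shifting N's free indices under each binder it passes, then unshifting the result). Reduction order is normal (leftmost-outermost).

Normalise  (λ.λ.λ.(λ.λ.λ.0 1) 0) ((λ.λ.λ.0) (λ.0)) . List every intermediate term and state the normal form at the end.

Answer: normal form = λ.λ.λ.λ.0 1  (in 2 steps)

Reduction:
  start: (λ.λ.λ.(λ.λ.λ.0 1) 0) ((λ.λ.λ.0) (λ.0))
  step 1: λ.λ.(λ.λ.λ.0 1) 0
  step 2: λ.λ.λ.λ.0 1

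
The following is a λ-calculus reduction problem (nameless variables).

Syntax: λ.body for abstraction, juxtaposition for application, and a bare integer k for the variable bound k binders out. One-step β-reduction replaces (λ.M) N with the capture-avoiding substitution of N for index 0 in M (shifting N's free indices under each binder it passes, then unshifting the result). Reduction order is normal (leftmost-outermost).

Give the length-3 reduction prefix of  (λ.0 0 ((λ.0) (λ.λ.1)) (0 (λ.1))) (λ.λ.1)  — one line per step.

  start: (λ.0 0 ((λ.0) (λ.λ.1)) (0 (λ.1))) (λ.λ.1)
  →1  (λ.λ.1) (λ.λ.1) ((λ.0) (λ.λ.1)) ((λ.λ.1) (λ.λ.λ.1))
  →2  (λ.λ.λ.1) ((λ.0) (λ.λ.1)) ((λ.λ.1) (λ.λ.λ.1))
  →3  (λ.λ.1) ((λ.λ.1) (λ.λ.λ.1))

Answer: after 3 steps: (λ.λ.1) ((λ.λ.1) (λ.λ.λ.1))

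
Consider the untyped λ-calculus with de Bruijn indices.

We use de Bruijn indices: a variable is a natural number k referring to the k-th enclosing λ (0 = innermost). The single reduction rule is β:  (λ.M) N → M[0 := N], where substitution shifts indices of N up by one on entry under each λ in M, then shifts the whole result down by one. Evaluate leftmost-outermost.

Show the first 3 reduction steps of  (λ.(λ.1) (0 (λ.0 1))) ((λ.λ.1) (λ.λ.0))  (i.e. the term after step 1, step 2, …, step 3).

  start: (λ.(λ.1) (0 (λ.0 1))) ((λ.λ.1) (λ.λ.0))
  →1  (λ.(λ.λ.1) (λ.λ.0)) ((λ.λ.1) (λ.λ.0) (λ.0 ((λ.λ.1) (λ.λ.0))))
  →2  (λ.λ.1) (λ.λ.0)
  →3  λ.λ.λ.0

Answer: after 3 steps: λ.λ.λ.0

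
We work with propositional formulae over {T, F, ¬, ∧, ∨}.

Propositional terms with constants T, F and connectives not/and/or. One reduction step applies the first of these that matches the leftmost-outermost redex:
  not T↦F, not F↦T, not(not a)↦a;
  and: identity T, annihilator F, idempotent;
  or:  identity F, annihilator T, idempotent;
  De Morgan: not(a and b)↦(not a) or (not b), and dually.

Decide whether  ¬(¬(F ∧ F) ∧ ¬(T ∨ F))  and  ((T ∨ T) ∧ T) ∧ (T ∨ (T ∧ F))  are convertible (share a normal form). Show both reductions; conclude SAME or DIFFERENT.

Answer: SAME — A ⇓ T, B ⇓ T

Working:
Term A:
  start: ¬(¬(F ∧ F) ∧ ¬(T ∨ F))
  step 1: ¬¬(F ∧ F) ∨ ¬¬(T ∨ F)
  step 2: (F ∧ F) ∨ ¬¬(T ∨ F)
  step 3: F ∨ ¬¬(T ∨ F)
  step 4: ¬¬(T ∨ F)
  step 5: T ∨ F
  step 6: T

Term B:
  start: ((T ∨ T) ∧ T) ∧ (T ∨ (T ∧ F))
  step 1: (T ∨ T) ∧ (T ∨ (T ∧ F))
  step 2: T ∧ (T ∨ (T ∧ F))
  step 3: T ∨ (T ∧ F)
  step 4: T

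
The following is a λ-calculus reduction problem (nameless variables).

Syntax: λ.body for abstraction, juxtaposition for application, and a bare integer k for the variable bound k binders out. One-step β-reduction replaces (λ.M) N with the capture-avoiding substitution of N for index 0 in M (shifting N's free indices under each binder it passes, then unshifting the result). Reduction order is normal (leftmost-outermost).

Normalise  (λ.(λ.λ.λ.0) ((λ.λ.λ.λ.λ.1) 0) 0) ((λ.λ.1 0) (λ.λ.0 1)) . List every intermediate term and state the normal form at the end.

  start: (λ.(λ.λ.λ.0) ((λ.λ.λ.λ.λ.1) 0) 0) ((λ.λ.1 0) (λ.λ.0 1))
  [1] (λ.λ.λ.0) ((λ.λ.λ.λ.λ.1) ((λ.λ.1 0) (λ.λ.0 1))) ((λ.λ.1 0) (λ.λ.0 1))
  [2] (λ.λ.0) ((λ.λ.1 0) (λ.λ.0 1))
  [3] λ.0

Answer: normal form = λ.0  (in 3 steps)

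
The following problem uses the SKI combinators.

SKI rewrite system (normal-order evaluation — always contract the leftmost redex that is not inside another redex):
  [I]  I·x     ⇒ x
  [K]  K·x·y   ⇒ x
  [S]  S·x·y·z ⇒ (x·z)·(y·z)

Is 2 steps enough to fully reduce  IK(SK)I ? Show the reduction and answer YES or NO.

Answer: YES — reaches normal form SK in 2 ≤ 2 steps

Reduction:
  start: IK(SK)I
  step 1: K(SK)I
  step 2: SK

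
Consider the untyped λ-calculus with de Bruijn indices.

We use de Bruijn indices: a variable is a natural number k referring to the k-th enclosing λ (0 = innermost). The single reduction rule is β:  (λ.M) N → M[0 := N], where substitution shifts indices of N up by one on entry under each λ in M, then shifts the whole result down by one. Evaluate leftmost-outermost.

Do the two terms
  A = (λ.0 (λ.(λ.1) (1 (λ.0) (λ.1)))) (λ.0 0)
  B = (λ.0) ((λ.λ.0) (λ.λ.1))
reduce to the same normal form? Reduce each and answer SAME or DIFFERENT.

Term A:
  start: (λ.0 (λ.(λ.1) (1 (λ.0) (λ.1)))) (λ.0 0)
  step 1: (λ.0 0) (λ.(λ.1) ((λ.0 0) (λ.0) (λ.1)))
  step 2: (λ.(λ.1) ((λ.0 0) (λ.0) (λ.1))) (λ.(λ.1) ((λ.0 0) (λ.0) (λ.1)))
  step 3: (λ.λ.(λ.1) ((λ.0 0) (λ.0) (λ.1))) ((λ.0 0) (λ.0) (λ.λ.(λ.1) ((λ.0 0) (λ.0) (λ.1))))
  step 4: λ.(λ.1) ((λ.0 0) (λ.0) (λ.1))
  step 5: λ.0

Term B:
  start: (λ.0) ((λ.λ.0) (λ.λ.1))
  step 1: (λ.λ.0) (λ.λ.1)
  step 2: λ.0

Answer: SAME — A ⇓ λ.0, B ⇓ λ.0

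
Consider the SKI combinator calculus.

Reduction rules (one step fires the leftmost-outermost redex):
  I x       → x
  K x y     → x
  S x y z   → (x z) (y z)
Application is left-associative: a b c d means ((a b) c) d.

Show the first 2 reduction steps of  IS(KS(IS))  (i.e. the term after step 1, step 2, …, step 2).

Answer: after 2 steps: SS

Reduction:
  start: IS(KS(IS))
  [1] S(KS(IS))
  [2] SS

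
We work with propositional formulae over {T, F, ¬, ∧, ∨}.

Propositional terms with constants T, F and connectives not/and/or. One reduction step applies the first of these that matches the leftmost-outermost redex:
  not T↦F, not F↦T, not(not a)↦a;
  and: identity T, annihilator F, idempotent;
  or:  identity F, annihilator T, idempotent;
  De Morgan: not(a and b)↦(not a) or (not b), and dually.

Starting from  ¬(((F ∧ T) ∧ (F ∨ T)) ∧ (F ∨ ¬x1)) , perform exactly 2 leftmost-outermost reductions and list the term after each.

  start: ¬(((F ∧ T) ∧ (F ∨ T)) ∧ (F ∨ ¬x1))
  step 1: ¬((F ∧ T) ∧ (F ∨ T)) ∨ ¬(F ∨ ¬x1)
  step 2: (¬(F ∧ T) ∨ ¬(F ∨ T)) ∨ ¬(F ∨ ¬x1)

Answer: after 2 steps: (¬(F ∧ T) ∨ ¬(F ∨ T)) ∨ ¬(F ∨ ¬x1)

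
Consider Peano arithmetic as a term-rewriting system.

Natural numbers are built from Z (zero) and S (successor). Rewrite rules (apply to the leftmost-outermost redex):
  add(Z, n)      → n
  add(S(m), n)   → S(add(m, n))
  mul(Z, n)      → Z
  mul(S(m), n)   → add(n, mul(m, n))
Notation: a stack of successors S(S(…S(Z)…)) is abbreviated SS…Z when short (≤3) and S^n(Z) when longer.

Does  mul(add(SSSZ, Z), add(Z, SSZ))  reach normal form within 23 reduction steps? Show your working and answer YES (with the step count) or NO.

  start: mul(add(SSSZ, Z), add(Z, SSZ))
  step 1: mul(S(add(SSZ, Z)), add(Z, SSZ))
  step 2: add(add(Z, SSZ), mul(add(SSZ, Z), add(Z, SSZ)))
  step 3: add(SSZ, mul(add(SSZ, Z), add(Z, SSZ)))
  step 4: S(add(SZ, mul(add(SSZ, Z), add(Z, SSZ))))
  step 5: S(S(add(Z, mul(add(SSZ, Z), add(Z, SSZ)))))
  step 6: S(S(mul(add(SSZ, Z), add(Z, SSZ))))
  step 7: S(S(mul(S(add(SZ, Z)), add(Z, SSZ))))
  step 8: S(S(add(add(Z, SSZ), mul(add(SZ, Z), add(Z, SSZ)))))
  step 9: S(S(add(SSZ, mul(add(SZ, Z), add(Z, SSZ)))))
  step 10: S(S(S(add(SZ, mul(add(SZ, Z), add(Z, SSZ))))))
  step 11: S(S(S(S(add(Z, mul(add(SZ, Z), add(Z, SSZ)))))))
  step 12: S(S(S(S(mul(add(SZ, Z), add(Z, SSZ))))))
  step 13: S(S(S(S(mul(S(add(Z, Z)), add(Z, SSZ))))))
  step 14: S(S(S(S(add(add(Z, SSZ), mul(add(Z, Z), add(Z, SSZ)))))))
  step 15: S(S(S(S(add(SSZ, mul(add(Z, Z), add(Z, SSZ)))))))
  step 16: S(S(S(S(S(add(SZ, mul(add(Z, Z), add(Z, SSZ))))))))
  step 17: S(S(S(S(S(S(add(Z, mul(add(Z, Z), add(Z, SSZ)))))))))
  step 18: S(S(S(S(S(S(mul(add(Z, Z), add(Z, SSZ))))))))
  step 19: S(S(S(S(S(S(mul(Z, add(Z, SSZ))))))))
  step 20: S^6(Z)

Answer: YES — reaches normal form S^6(Z) in 20 ≤ 23 steps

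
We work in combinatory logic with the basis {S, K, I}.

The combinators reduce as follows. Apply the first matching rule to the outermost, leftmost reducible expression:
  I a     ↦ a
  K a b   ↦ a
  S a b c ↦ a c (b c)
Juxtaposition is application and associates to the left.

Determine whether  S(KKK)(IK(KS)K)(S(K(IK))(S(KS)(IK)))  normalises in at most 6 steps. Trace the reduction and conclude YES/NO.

  start: S(KKK)(IK(KS)K)(S(K(IK))(S(KS)(IK)))
  →1  KKK(S(K(IK))(S(KS)(IK)))(IK(KS)K(S(K(IK))(S(KS)(IK))))
  →2  K(S(K(IK))(S(KS)(IK)))(IK(KS)K(S(K(IK))(S(KS)(IK))))
  →3  S(K(IK))(S(KS)(IK))
  →4  S(KK)(S(KS)(IK))
  →5  S(KK)(S(KS)K)

Answer: YES — reaches normal form S(KK)(S(KS)K) in 5 ≤ 6 steps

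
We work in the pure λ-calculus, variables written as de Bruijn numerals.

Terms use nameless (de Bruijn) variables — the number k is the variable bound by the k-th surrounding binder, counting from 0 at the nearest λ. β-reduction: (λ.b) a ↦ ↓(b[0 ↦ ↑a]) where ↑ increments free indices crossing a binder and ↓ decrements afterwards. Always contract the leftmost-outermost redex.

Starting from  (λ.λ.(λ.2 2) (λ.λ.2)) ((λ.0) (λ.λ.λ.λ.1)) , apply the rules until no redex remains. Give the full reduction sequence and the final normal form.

  start: (λ.λ.(λ.2 2) (λ.λ.2)) ((λ.0) (λ.λ.λ.λ.1))
  step 1: λ.(λ.(λ.0) (λ.λ.λ.λ.1) ((λ.0) (λ.λ.λ.λ.1))) (λ.λ.2)
  step 2: λ.(λ.0) (λ.λ.λ.λ.1) ((λ.0) (λ.λ.λ.λ.1))
  step 3: λ.(λ.λ.λ.λ.1) ((λ.0) (λ.λ.λ.λ.1))
  step 4: λ.λ.λ.λ.1

Answer: normal form = λ.λ.λ.λ.1  (in 4 steps)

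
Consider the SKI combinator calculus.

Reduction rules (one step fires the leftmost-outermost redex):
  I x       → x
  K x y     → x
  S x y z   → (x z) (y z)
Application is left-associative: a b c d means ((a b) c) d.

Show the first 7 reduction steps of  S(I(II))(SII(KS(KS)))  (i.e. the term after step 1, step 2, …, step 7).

  start: S(I(II))(SII(KS(KS)))
  step 1: S(II)(SII(KS(KS)))
  step 2: SI(SII(KS(KS)))
  step 3: SI(I(KS(KS))(I(KS(KS))))
  step 4: SI(KS(KS)(I(KS(KS))))
  step 5: SI(S(I(KS(KS))))
  step 6: SI(S(KS(KS)))
  step 7: SI(SS)

Answer: after 7 steps: SI(SS)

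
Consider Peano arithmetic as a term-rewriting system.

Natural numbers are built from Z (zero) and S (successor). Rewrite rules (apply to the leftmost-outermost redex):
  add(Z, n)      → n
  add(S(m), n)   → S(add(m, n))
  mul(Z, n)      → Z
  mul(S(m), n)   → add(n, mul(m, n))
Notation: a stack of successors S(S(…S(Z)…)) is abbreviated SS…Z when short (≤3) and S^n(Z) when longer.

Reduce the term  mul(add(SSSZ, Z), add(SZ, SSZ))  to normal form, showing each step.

Answer: normal form = S^9(Z)  (in 26 steps)

Derivation:
  start: mul(add(SSSZ, Z), add(SZ, SSZ))
  [1] mul(S(add(SSZ, Z)), add(SZ, SSZ))
  [2] add(add(SZ, SSZ), mul(add(SSZ, Z), add(SZ, SSZ)))
  [3] add(S(add(Z, SSZ)), mul(add(SSZ, Z), add(SZ, SSZ)))
  [4] S(add(add(Z, SSZ), mul(add(SSZ, Z), add(SZ, SSZ))))
  [5] S(add(SSZ, mul(add(SSZ, Z), add(SZ, SSZ))))
  [6] S(S(add(SZ, mul(add(SSZ, Z), add(SZ, SSZ)))))
  [7] S(S(S(add(Z, mul(add(SSZ, Z), add(SZ, SSZ))))))
  [8] S(S(S(mul(add(SSZ, Z), add(SZ, SSZ)))))
  [9] S(S(S(mul(S(add(SZ, Z)), add(SZ, SSZ)))))
  [10] S(S(S(add(add(SZ, SSZ), mul(add(SZ, Z), add(SZ, SSZ))))))
  [11] S(S(S(add(S(add(Z, SSZ)), mul(add(SZ, Z), add(SZ, SSZ))))))
  [12] S(S(S(S(add(add(Z, SSZ), mul(add(SZ, Z), add(SZ, SSZ)))))))
  [13] S(S(S(S(add(SSZ, mul(add(SZ, Z), add(SZ, SSZ)))))))
  [14] S(S(S(S(S(add(SZ, mul(add(SZ, Z), add(SZ, SSZ))))))))
  [15] S(S(S(S(S(S(add(Z, mul(add(SZ, Z), add(SZ, SSZ)))))))))
  [16] S(S(S(S(S(S(mul(add(SZ, Z), add(SZ, SSZ))))))))
  [17] S(S(S(S(S(S(mul(S(add(Z, Z)), add(SZ, SSZ))))))))
  [18] S(S(S(S(S(S(add(add(SZ, SSZ), mul(add(Z, Z), add(SZ, SSZ)))))))))
  [19] S(S(S(S(S(S(add(S(add(Z, SSZ)), mul(add(Z, Z), add(SZ, SSZ)))))))))
  [20] S(S(S(S(S(S(S(add(add(Z, SSZ), mul(add(Z, Z), add(SZ, SSZ))))))))))
  [21] S(S(S(S(S(S(S(add(SSZ, mul(add(Z, Z), add(SZ, SSZ))))))))))
  [22] S(S(S(S(S(S(S(S(add(SZ, mul(add(Z, Z), add(SZ, SSZ)))))))))))
  [23] S(S(S(S(S(S(S(S(S(add(Z, mul(add(Z, Z), add(SZ, SSZ))))))))))))
  [24] S(S(S(S(S(S(S(S(S(mul(add(Z, Z), add(SZ, SSZ)))))))))))
  [25] S(S(S(S(S(S(S(S(S(mul(Z, add(SZ, SSZ)))))))))))
  [26] S^9(Z)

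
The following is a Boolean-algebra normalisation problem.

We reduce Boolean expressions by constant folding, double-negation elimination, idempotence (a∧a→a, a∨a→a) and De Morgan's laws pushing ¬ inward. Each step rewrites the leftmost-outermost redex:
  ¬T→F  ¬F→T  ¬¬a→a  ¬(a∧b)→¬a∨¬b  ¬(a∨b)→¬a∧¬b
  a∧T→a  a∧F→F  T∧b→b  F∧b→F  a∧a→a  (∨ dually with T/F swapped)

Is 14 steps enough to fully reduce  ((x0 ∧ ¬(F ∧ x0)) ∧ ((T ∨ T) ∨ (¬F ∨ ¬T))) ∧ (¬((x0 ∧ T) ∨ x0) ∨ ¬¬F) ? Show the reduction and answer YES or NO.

Answer: YES — reaches normal form x0 ∧ ¬x0 in 14 ≤ 14 steps

Reduction:
  start: ((x0 ∧ ¬(F ∧ x0)) ∧ ((T ∨ T) ∨ (¬F ∨ ¬T))) ∧ (¬((x0 ∧ T) ∨ x0) ∨ ¬¬F)
  step 1: ((x0 ∧ (¬F ∨ ¬x0)) ∧ ((T ∨ T) ∨ (¬F ∨ ¬T))) ∧ (¬((x0 ∧ T) ∨ x0) ∨ ¬¬F)
  step 2: ((x0 ∧ (T ∨ ¬x0)) ∧ ((T ∨ T) ∨ (¬F ∨ ¬T))) ∧ (¬((x0 ∧ T) ∨ x0) ∨ ¬¬F)
  step 3: ((x0 ∧ T) ∧ ((T ∨ T) ∨ (¬F ∨ ¬T))) ∧ (¬((x0 ∧ T) ∨ x0) ∨ ¬¬F)
  step 4: (x0 ∧ ((T ∨ T) ∨ (¬F ∨ ¬T))) ∧ (¬((x0 ∧ T) ∨ x0) ∨ ¬¬F)
  step 5: (x0 ∧ (T ∨ (¬F ∨ ¬T))) ∧ (¬((x0 ∧ T) ∨ x0) ∨ ¬¬F)
  step 6: (x0 ∧ T) ∧ (¬((x0 ∧ T) ∨ x0) ∨ ¬¬F)
  step 7: x0 ∧ (¬((x0 ∧ T) ∨ x0) ∨ ¬¬F)
  step 8: x0 ∧ ((¬(x0 ∧ T) ∧ ¬x0) ∨ ¬¬F)
  step 9: x0 ∧ (((¬x0 ∨ ¬T) ∧ ¬x0) ∨ ¬¬F)
  step 10: x0 ∧ (((¬x0 ∨ F) ∧ ¬x0) ∨ ¬¬F)
  step 11: x0 ∧ ((¬x0 ∧ ¬x0) ∨ ¬¬F)
  step 12: x0 ∧ (¬x0 ∨ ¬¬F)
  step 13: x0 ∧ (¬x0 ∨ F)
  step 14: x0 ∧ ¬x0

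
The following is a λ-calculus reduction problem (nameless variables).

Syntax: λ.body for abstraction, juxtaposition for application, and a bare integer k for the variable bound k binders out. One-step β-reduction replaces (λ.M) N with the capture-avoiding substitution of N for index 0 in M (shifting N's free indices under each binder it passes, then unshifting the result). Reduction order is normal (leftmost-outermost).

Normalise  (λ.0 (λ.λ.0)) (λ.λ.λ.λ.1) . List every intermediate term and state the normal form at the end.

Answer: normal form = λ.λ.λ.1  (in 2 steps)

Derivation:
  start: (λ.0 (λ.λ.0)) (λ.λ.λ.λ.1)
  →1  (λ.λ.λ.λ.1) (λ.λ.0)
  →2  λ.λ.λ.1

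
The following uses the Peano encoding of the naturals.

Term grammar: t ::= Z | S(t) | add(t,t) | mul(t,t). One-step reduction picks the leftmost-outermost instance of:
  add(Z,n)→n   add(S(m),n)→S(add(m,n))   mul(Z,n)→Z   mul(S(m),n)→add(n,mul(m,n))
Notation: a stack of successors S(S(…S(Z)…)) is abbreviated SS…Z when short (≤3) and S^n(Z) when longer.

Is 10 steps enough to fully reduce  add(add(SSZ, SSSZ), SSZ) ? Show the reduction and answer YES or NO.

  start: add(add(SSZ, SSSZ), SSZ)
  step 1: add(S(add(SZ, SSSZ)), SSZ)
  step 2: S(add(add(SZ, SSSZ), SSZ))
  step 3: S(add(S(add(Z, SSSZ)), SSZ))
  step 4: S(S(add(add(Z, SSSZ), SSZ)))
  step 5: S(S(add(SSSZ, SSZ)))
  step 6: S(S(S(add(SSZ, SSZ))))
  step 7: S(S(S(S(add(SZ, SSZ)))))
  step 8: S(S(S(S(S(add(Z, SSZ))))))
  step 9: S^7(Z)

Answer: YES — reaches normal form S^7(Z) in 9 ≤ 10 steps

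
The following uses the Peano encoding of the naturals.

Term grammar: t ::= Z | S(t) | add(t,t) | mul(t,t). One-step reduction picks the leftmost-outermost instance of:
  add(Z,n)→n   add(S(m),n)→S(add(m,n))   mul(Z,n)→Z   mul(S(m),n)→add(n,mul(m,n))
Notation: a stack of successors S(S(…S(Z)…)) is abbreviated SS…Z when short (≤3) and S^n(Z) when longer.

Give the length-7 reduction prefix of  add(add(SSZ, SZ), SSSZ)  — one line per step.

  start: add(add(SSZ, SZ), SSSZ)
  →1  add(S(add(SZ, SZ)), SSSZ)
  →2  S(add(add(SZ, SZ), SSSZ))
  →3  S(add(S(add(Z, SZ)), SSSZ))
  →4  S(S(add(add(Z, SZ), SSSZ)))
  →5  S(S(add(SZ, SSSZ)))
  →6  S(S(S(add(Z, SSSZ))))
  →7  S^6(Z)

Answer: after 7 steps: S^6(Z)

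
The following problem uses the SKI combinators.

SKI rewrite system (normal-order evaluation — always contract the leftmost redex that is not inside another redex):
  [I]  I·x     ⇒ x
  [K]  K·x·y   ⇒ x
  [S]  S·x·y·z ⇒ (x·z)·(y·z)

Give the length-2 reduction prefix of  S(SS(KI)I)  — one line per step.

  start: S(SS(KI)I)
  [1] S(SI(KII))
  [2] S(SII)

Answer: after 2 steps: S(SII)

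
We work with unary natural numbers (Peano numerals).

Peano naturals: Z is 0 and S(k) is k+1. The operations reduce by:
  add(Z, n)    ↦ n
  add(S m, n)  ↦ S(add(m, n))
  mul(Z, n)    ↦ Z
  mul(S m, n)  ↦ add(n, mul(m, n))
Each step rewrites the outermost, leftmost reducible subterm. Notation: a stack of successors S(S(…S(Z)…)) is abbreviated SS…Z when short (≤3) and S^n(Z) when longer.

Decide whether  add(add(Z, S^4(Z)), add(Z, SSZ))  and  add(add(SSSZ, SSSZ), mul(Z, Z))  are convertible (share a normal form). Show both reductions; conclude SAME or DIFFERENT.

Answer: SAME — A ⇓ S^6(Z), B ⇓ S^6(Z)

Derivation:
Term A:
  start: add(add(Z, S^4(Z)), add(Z, SSZ))
  →1  add(S^4(Z), add(Z, SSZ))
  →2  S(add(SSSZ, add(Z, SSZ)))
  →3  S(S(add(SSZ, add(Z, SSZ))))
  →4  S(S(S(add(SZ, add(Z, SSZ)))))
  →5  S(S(S(S(add(Z, add(Z, SSZ))))))
  →6  S(S(S(S(add(Z, SSZ)))))
  →7  S^6(Z)

Term B:
  start: add(add(SSSZ, SSSZ), mul(Z, Z))
  →1  add(S(add(SSZ, SSSZ)), mul(Z, Z))
  →2  S(add(add(SSZ, SSSZ), mul(Z, Z)))
  →3  S(add(S(add(SZ, SSSZ)), mul(Z, Z)))
  →4  S(S(add(add(SZ, SSSZ), mul(Z, Z))))
  →5  S(S(add(S(add(Z, SSSZ)), mul(Z, Z))))
  →6  S(S(S(add(add(Z, SSSZ), mul(Z, Z)))))
  →7  S(S(S(add(SSSZ, mul(Z, Z)))))
  →8  S(S(S(S(add(SSZ, mul(Z, Z))))))
  →9  S(S(S(S(S(add(SZ, mul(Z, Z)))))))
  →10  S(S(S(S(S(S(add(Z, mul(Z, Z))))))))
  →11  S(S(S(S(S(S(mul(Z, Z)))))))
  →12  S^6(Z)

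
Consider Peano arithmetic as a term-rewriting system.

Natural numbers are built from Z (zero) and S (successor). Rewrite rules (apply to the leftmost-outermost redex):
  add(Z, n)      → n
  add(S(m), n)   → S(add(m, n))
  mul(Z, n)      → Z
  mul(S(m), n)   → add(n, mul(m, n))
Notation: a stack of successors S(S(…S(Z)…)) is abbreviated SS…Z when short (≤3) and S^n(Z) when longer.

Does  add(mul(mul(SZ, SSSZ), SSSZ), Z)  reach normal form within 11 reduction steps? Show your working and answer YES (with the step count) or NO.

Answer: NO — after 11 steps the term is S(S(S(add(mul(S(add(SZ, mul(Z, SSSZ))), SSSZ), Z)))), not yet normal

Working:
  start: add(mul(mul(SZ, SSSZ), SSSZ), Z)
  [1] add(mul(add(SSSZ, mul(Z, SSSZ)), SSSZ), Z)
  [2] add(mul(S(add(SSZ, mul(Z, SSSZ))), SSSZ), Z)
  [3] add(add(SSSZ, mul(add(SSZ, mul(Z, SSSZ)), SSSZ)), Z)
  [4] add(S(add(SSZ, mul(add(SSZ, mul(Z, SSSZ)), SSSZ))), Z)
  [5] S(add(add(SSZ, mul(add(SSZ, mul(Z, SSSZ)), SSSZ)), Z))
  [6] S(add(S(add(SZ, mul(add(SSZ, mul(Z, SSSZ)), SSSZ))), Z))
  [7] S(S(add(add(SZ, mul(add(SSZ, mul(Z, SSSZ)), SSSZ)), Z)))
  [8] S(S(add(S(add(Z, mul(add(SSZ, mul(Z, SSSZ)), SSSZ))), Z)))
  [9] S(S(S(add(add(Z, mul(add(SSZ, mul(Z, SSSZ)), SSSZ)), Z))))
  [10] S(S(S(add(mul(add(SSZ, mul(Z, SSSZ)), SSSZ), Z))))
  [11] S(S(S(add(mul(S(add(SZ, mul(Z, SSSZ))), SSSZ), Z))))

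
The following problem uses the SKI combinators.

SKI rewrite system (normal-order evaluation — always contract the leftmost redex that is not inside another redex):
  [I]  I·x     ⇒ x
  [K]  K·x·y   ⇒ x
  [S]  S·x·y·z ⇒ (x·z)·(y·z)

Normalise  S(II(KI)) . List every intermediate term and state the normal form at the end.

  start: S(II(KI))
  step 1: S(I(KI))
  step 2: S(KI)

Answer: normal form = S(KI)  (in 2 steps)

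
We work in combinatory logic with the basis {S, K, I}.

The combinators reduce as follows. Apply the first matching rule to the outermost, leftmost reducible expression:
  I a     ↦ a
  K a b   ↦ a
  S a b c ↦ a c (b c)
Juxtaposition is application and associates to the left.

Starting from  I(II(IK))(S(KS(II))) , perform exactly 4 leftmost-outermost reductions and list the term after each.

Answer: after 4 steps: K(S(KS(II)))

Reduction:
  start: I(II(IK))(S(KS(II)))
  step 1: II(IK)(S(KS(II)))
  step 2: I(IK)(S(KS(II)))
  step 3: IK(S(KS(II)))
  step 4: K(S(KS(II)))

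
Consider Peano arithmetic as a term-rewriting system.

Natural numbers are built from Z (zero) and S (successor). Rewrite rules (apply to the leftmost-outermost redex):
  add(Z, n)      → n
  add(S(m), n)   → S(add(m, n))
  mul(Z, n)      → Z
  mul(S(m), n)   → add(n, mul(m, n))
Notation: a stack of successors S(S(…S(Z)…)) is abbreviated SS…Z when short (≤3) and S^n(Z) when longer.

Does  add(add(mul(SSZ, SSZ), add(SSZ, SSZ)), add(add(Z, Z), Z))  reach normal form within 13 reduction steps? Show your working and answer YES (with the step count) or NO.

Answer: NO — after 13 steps the term is S(S(S(add(add(S(add(Z, mul(Z, SSZ))), add(SSZ, SSZ)), add(add(Z, Z), Z))))), not yet normal

Reduction:
  start: add(add(mul(SSZ, SSZ), add(SSZ, SSZ)), add(add(Z, Z), Z))
  step 1: add(add(add(SSZ, mul(SZ, SSZ)), add(SSZ, SSZ)), add(add(Z, Z), Z))
  step 2: add(add(S(add(SZ, mul(SZ, SSZ))), add(SSZ, SSZ)), add(add(Z, Z), Z))
  step 3: add(S(add(add(SZ, mul(SZ, SSZ)), add(SSZ, SSZ))), add(add(Z, Z), Z))
  step 4: S(add(add(add(SZ, mul(SZ, SSZ)), add(SSZ, SSZ)), add(add(Z, Z), Z)))
  step 5: S(add(add(S(add(Z, mul(SZ, SSZ))), add(SSZ, SSZ)), add(add(Z, Z), Z)))
  step 6: S(add(S(add(add(Z, mul(SZ, SSZ)), add(SSZ, SSZ))), add(add(Z, Z), Z)))
  step 7: S(S(add(add(add(Z, mul(SZ, SSZ)), add(SSZ, SSZ)), add(add(Z, Z), Z))))
  step 8: S(S(add(add(mul(SZ, SSZ), add(SSZ, SSZ)), add(add(Z, Z), Z))))
  step 9: S(S(add(add(add(SSZ, mul(Z, SSZ)), add(SSZ, SSZ)), add(add(Z, Z), Z))))
  step 10: S(S(add(add(S(add(SZ, mul(Z, SSZ))), add(SSZ, SSZ)), add(add(Z, Z), Z))))
  step 11: S(S(add(S(add(add(SZ, mul(Z, SSZ)), add(SSZ, SSZ))), add(add(Z, Z), Z))))
  step 12: S(S(S(add(add(add(SZ, mul(Z, SSZ)), add(SSZ, SSZ)), add(add(Z, Z), Z)))))
  step 13: S(S(S(add(add(S(add(Z, mul(Z, SSZ))), add(SSZ, SSZ)), add(add(Z, Z), Z)))))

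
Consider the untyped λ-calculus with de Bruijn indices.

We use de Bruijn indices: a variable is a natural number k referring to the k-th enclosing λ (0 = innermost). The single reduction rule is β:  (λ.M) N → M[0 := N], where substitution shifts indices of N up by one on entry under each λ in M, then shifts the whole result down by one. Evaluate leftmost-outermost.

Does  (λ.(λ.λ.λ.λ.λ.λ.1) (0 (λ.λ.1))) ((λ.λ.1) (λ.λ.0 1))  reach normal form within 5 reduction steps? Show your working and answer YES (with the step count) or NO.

Answer: YES — reaches normal form λ.λ.λ.λ.λ.1 in 2 ≤ 5 steps

Reduction:
  start: (λ.(λ.λ.λ.λ.λ.λ.1) (0 (λ.λ.1))) ((λ.λ.1) (λ.λ.0 1))
  →1  (λ.λ.λ.λ.λ.λ.1) ((λ.λ.1) (λ.λ.0 1) (λ.λ.1))
  →2  λ.λ.λ.λ.λ.1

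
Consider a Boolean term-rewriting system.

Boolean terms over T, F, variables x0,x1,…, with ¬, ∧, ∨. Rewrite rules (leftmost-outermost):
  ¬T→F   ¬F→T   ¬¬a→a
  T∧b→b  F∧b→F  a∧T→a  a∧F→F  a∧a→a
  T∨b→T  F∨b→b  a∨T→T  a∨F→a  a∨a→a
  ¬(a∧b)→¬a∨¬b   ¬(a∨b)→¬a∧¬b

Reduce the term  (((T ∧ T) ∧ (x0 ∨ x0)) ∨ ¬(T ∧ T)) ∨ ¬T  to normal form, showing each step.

  start: (((T ∧ T) ∧ (x0 ∨ x0)) ∨ ¬(T ∧ T)) ∨ ¬T
  step 1: ((T ∧ (x0 ∨ x0)) ∨ ¬(T ∧ T)) ∨ ¬T
  step 2: ((x0 ∨ x0) ∨ ¬(T ∧ T)) ∨ ¬T
  step 3: (x0 ∨ ¬(T ∧ T)) ∨ ¬T
  step 4: (x0 ∨ (¬T ∨ ¬T)) ∨ ¬T
  step 5: (x0 ∨ ¬T) ∨ ¬T
  step 6: (x0 ∨ F) ∨ ¬T
  step 7: x0 ∨ ¬T
  step 8: x0 ∨ F
  step 9: x0

Answer: normal form = x0  (in 9 steps)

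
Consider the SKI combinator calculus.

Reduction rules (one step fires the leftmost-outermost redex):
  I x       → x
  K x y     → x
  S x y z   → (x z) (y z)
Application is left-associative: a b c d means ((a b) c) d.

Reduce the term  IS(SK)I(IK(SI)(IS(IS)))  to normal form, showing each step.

  start: IS(SK)I(IK(SI)(IS(IS)))
  step 1: S(SK)I(IK(SI)(IS(IS)))
  step 2: SK(IK(SI)(IS(IS)))(I(IK(SI)(IS(IS))))
  step 3: K(I(IK(SI)(IS(IS))))(IK(SI)(IS(IS))(I(IK(SI)(IS(IS)))))
  step 4: I(IK(SI)(IS(IS)))
  step 5: IK(SI)(IS(IS))
  step 6: K(SI)(IS(IS))
  step 7: SI

Answer: normal form = SI  (in 7 steps)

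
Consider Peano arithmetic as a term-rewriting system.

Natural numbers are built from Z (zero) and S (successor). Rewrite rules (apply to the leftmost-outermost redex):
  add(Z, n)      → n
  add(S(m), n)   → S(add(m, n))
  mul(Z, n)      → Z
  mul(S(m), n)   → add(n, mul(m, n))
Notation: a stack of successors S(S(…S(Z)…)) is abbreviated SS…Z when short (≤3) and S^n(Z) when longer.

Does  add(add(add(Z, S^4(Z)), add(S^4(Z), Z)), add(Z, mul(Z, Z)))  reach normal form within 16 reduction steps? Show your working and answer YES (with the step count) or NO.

Answer: NO — after 16 steps the term is S(S(S(S(S(S(S(add(add(SZ, Z), add(Z, mul(Z, Z)))))))))), not yet normal

Reduction:
  start: add(add(add(Z, S^4(Z)), add(S^4(Z), Z)), add(Z, mul(Z, Z)))
  [1] add(add(S^4(Z), add(S^4(Z), Z)), add(Z, mul(Z, Z)))
  [2] add(S(add(SSSZ, add(S^4(Z), Z))), add(Z, mul(Z, Z)))
  [3] S(add(add(SSSZ, add(S^4(Z), Z)), add(Z, mul(Z, Z))))
  [4] S(add(S(add(SSZ, add(S^4(Z), Z))), add(Z, mul(Z, Z))))
  [5] S(S(add(add(SSZ, add(S^4(Z), Z)), add(Z, mul(Z, Z)))))
  [6] S(S(add(S(add(SZ, add(S^4(Z), Z))), add(Z, mul(Z, Z)))))
  [7] S(S(S(add(add(SZ, add(S^4(Z), Z)), add(Z, mul(Z, Z))))))
  [8] S(S(S(add(S(add(Z, add(S^4(Z), Z))), add(Z, mul(Z, Z))))))
  [9] S(S(S(S(add(add(Z, add(S^4(Z), Z)), add(Z, mul(Z, Z)))))))
  [10] S(S(S(S(add(add(S^4(Z), Z), add(Z, mul(Z, Z)))))))
  [11] S(S(S(S(add(S(add(SSSZ, Z)), add(Z, mul(Z, Z)))))))
  [12] S(S(S(S(S(add(add(SSSZ, Z), add(Z, mul(Z, Z))))))))
  [13] S(S(S(S(S(add(S(add(SSZ, Z)), add(Z, mul(Z, Z))))))))
  [14] S(S(S(S(S(S(add(add(SSZ, Z), add(Z, mul(Z, Z)))))))))
  [15] S(S(S(S(S(S(add(S(add(SZ, Z)), add(Z, mul(Z, Z)))))))))
  [16] S(S(S(S(S(S(S(add(add(SZ, Z), add(Z, mul(Z, Z))))))))))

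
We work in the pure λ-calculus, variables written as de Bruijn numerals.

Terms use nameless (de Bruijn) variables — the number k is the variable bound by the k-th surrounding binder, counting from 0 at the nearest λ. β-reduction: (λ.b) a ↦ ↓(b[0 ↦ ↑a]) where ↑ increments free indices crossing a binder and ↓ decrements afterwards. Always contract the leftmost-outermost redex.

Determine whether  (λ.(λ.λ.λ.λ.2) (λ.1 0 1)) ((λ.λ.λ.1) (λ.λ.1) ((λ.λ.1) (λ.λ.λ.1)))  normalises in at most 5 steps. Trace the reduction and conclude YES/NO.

Answer: YES — reaches normal form λ.λ.λ.2 in 2 ≤ 5 steps

Derivation:
  start: (λ.(λ.λ.λ.λ.2) (λ.1 0 1)) ((λ.λ.λ.1) (λ.λ.1) ((λ.λ.1) (λ.λ.λ.1)))
  →1  (λ.λ.λ.λ.2) (λ.(λ.λ.λ.1) (λ.λ.1) ((λ.λ.1) (λ.λ.λ.1)) 0 ((λ.λ.λ.1) (λ.λ.1) ((λ.λ.1) (λ.λ.λ.1))))
  →2  λ.λ.λ.2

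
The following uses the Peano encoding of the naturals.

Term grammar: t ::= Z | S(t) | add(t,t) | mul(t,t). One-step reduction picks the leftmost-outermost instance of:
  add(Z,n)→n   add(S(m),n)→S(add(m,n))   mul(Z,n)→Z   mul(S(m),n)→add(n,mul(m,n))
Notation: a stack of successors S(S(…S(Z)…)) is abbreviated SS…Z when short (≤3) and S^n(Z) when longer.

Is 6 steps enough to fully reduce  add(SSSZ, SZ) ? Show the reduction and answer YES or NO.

  start: add(SSSZ, SZ)
  →1  S(add(SSZ, SZ))
  →2  S(S(add(SZ, SZ)))
  →3  S(S(S(add(Z, SZ))))
  →4  S^4(Z)

Answer: YES — reaches normal form S^4(Z) in 4 ≤ 6 steps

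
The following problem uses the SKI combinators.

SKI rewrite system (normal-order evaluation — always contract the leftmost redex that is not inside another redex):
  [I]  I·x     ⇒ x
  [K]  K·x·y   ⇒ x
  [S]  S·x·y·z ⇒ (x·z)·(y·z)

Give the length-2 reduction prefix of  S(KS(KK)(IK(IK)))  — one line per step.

  start: S(KS(KK)(IK(IK)))
  [1] S(S(IK(IK)))
  [2] S(S(K(IK)))

Answer: after 2 steps: S(S(K(IK)))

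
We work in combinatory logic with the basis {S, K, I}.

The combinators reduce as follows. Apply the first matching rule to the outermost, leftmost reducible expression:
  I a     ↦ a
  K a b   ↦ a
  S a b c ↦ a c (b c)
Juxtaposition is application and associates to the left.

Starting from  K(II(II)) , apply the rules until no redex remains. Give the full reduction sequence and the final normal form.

Answer: normal form = KI  (in 3 steps)

Working:
  start: K(II(II))
  [1] K(I(II))
  [2] K(II)
  [3] KI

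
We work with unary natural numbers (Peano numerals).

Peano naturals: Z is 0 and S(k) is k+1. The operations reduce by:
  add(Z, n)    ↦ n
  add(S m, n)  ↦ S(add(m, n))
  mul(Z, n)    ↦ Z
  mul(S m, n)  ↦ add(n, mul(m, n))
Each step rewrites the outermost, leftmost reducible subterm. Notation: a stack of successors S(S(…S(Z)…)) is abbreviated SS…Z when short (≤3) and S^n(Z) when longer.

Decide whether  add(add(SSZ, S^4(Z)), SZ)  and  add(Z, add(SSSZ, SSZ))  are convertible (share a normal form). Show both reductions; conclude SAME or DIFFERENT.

Term A:
  start: add(add(SSZ, S^4(Z)), SZ)
  →1  add(S(add(SZ, S^4(Z))), SZ)
  →2  S(add(add(SZ, S^4(Z)), SZ))
  →3  S(add(S(add(Z, S^4(Z))), SZ))
  →4  S(S(add(add(Z, S^4(Z)), SZ)))
  →5  S(S(add(S^4(Z), SZ)))
  →6  S(S(S(add(SSSZ, SZ))))
  →7  S(S(S(S(add(SSZ, SZ)))))
  →8  S(S(S(S(S(add(SZ, SZ))))))
  →9  S(S(S(S(S(S(add(Z, SZ)))))))
  →10  S^7(Z)

Term B:
  start: add(Z, add(SSSZ, SSZ))
  →1  add(SSSZ, SSZ)
  →2  S(add(SSZ, SSZ))
  →3  S(S(add(SZ, SSZ)))
  →4  S(S(S(add(Z, SSZ))))
  →5  S^5(Z)

Answer: DIFFERENT — A ⇓ S^7(Z), B ⇓ S^5(Z)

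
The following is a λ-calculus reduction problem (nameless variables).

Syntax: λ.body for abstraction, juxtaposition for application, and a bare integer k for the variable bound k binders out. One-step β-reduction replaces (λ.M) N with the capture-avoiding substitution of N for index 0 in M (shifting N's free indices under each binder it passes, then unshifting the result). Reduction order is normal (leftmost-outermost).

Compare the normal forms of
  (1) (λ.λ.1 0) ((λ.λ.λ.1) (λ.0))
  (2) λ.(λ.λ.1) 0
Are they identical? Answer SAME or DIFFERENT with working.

Answer: SAME — A ⇓ λ.λ.1, B ⇓ λ.λ.1

Working:
Term A:
  start: (λ.λ.1 0) ((λ.λ.λ.1) (λ.0))
  [1] λ.(λ.λ.λ.1) (λ.0) 0
  [2] λ.(λ.λ.1) 0
  [3] λ.λ.1

Term B:
  start: λ.(λ.λ.1) 0
  [1] λ.λ.1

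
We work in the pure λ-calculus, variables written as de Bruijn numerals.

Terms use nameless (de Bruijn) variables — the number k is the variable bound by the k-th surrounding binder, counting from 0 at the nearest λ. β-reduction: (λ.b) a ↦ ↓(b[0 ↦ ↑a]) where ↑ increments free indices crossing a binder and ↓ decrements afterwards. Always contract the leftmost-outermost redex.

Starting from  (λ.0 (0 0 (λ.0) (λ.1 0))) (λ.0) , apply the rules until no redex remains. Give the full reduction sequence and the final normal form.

  start: (λ.0 (0 0 (λ.0) (λ.1 0))) (λ.0)
  →1  (λ.0) ((λ.0) (λ.0) (λ.0) (λ.(λ.0) 0))
  →2  (λ.0) (λ.0) (λ.0) (λ.(λ.0) 0)
  →3  (λ.0) (λ.0) (λ.(λ.0) 0)
  →4  (λ.0) (λ.(λ.0) 0)
  →5  λ.(λ.0) 0
  →6  λ.0

Answer: normal form = λ.0  (in 6 steps)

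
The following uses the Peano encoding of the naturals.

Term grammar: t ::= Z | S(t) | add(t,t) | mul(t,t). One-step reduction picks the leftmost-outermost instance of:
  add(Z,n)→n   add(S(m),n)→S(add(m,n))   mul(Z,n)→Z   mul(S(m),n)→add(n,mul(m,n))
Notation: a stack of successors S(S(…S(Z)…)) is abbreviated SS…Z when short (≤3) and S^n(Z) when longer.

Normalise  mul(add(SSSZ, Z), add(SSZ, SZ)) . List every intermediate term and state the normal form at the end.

  start: mul(add(SSSZ, Z), add(SSZ, SZ))
  →1  mul(S(add(SSZ, Z)), add(SSZ, SZ))
  →2  add(add(SSZ, SZ), mul(add(SSZ, Z), add(SSZ, SZ)))
  →3  add(S(add(SZ, SZ)), mul(add(SSZ, Z), add(SSZ, SZ)))
  →4  S(add(add(SZ, SZ), mul(add(SSZ, Z), add(SSZ, SZ))))
  →5  S(add(S(add(Z, SZ)), mul(add(SSZ, Z), add(SSZ, SZ))))
  →6  S(S(add(add(Z, SZ), mul(add(SSZ, Z), add(SSZ, SZ)))))
  →7  S(S(add(SZ, mul(add(SSZ, Z), add(SSZ, SZ)))))
  →8  S(S(S(add(Z, mul(add(SSZ, Z), add(SSZ, SZ))))))
  →9  S(S(S(mul(add(SSZ, Z), add(SSZ, SZ)))))
  →10  S(S(S(mul(S(add(SZ, Z)), add(SSZ, SZ)))))
  →11  S(S(S(add(add(SSZ, SZ), mul(add(SZ, Z), add(SSZ, SZ))))))
  →12  S(S(S(add(S(add(SZ, SZ)), mul(add(SZ, Z), add(SSZ, SZ))))))
  →13  S(S(S(S(add(add(SZ, SZ), mul(add(SZ, Z), add(SSZ, SZ)))))))
  →14  S(S(S(S(add(S(add(Z, SZ)), mul(add(SZ, Z), add(SSZ, SZ)))))))
  →15  S(S(S(S(S(add(add(Z, SZ), mul(add(SZ, Z), add(SSZ, SZ))))))))
  →16  S(S(S(S(S(add(SZ, mul(add(SZ, Z), add(SSZ, SZ))))))))
  →17  S(S(S(S(S(S(add(Z, mul(add(SZ, Z), add(SSZ, SZ)))))))))
  →18  S(S(S(S(S(S(mul(add(SZ, Z), add(SSZ, SZ))))))))
  →19  S(S(S(S(S(S(mul(S(add(Z, Z)), add(SSZ, SZ))))))))
  →20  S(S(S(S(S(S(add(add(SSZ, SZ), mul(add(Z, Z), add(SSZ, SZ)))))))))
  →21  S(S(S(S(S(S(add(S(add(SZ, SZ)), mul(add(Z, Z), add(SSZ, SZ)))))))))
  →22  S(S(S(S(S(S(S(add(add(SZ, SZ), mul(add(Z, Z), add(SSZ, SZ))))))))))
  →23  S(S(S(S(S(S(S(add(S(add(Z, SZ)), mul(add(Z, Z), add(SSZ, SZ))))))))))
  →24  S(S(S(S(S(S(S(S(add(add(Z, SZ), mul(add(Z, Z), add(SSZ, SZ)))))))))))
  →25  S(S(S(S(S(S(S(S(add(SZ, mul(add(Z, Z), add(SSZ, SZ)))))))))))
  →26  S(S(S(S(S(S(S(S(S(add(Z, mul(add(Z, Z), add(SSZ, SZ))))))))))))
  →27  S(S(S(S(S(S(S(S(S(mul(add(Z, Z), add(SSZ, SZ)))))))))))
  →28  S(S(S(S(S(S(S(S(S(mul(Z, add(SSZ, SZ)))))))))))
  →29  S^9(Z)

Answer: normal form = S^9(Z)  (in 29 steps)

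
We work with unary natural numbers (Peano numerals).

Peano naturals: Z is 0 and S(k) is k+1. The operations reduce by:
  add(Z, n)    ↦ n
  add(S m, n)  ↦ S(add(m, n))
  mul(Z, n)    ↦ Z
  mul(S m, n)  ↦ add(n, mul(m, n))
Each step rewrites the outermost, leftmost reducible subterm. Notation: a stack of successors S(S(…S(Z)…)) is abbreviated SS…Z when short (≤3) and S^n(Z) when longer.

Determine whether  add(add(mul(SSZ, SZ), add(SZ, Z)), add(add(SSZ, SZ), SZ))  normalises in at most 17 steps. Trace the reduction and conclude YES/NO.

  start: add(add(mul(SSZ, SZ), add(SZ, Z)), add(add(SSZ, SZ), SZ))
  →1  add(add(add(SZ, mul(SZ, SZ)), add(SZ, Z)), add(add(SSZ, SZ), SZ))
  →2  add(add(S(add(Z, mul(SZ, SZ))), add(SZ, Z)), add(add(SSZ, SZ), SZ))
  →3  add(S(add(add(Z, mul(SZ, SZ)), add(SZ, Z))), add(add(SSZ, SZ), SZ))
  →4  S(add(add(add(Z, mul(SZ, SZ)), add(SZ, Z)), add(add(SSZ, SZ), SZ)))
  →5  S(add(add(mul(SZ, SZ), add(SZ, Z)), add(add(SSZ, SZ), SZ)))
  →6  S(add(add(add(SZ, mul(Z, SZ)), add(SZ, Z)), add(add(SSZ, SZ), SZ)))
  →7  S(add(add(S(add(Z, mul(Z, SZ))), add(SZ, Z)), add(add(SSZ, SZ), SZ)))
  →8  S(add(S(add(add(Z, mul(Z, SZ)), add(SZ, Z))), add(add(SSZ, SZ), SZ)))
  →9  S(S(add(add(add(Z, mul(Z, SZ)), add(SZ, Z)), add(add(SSZ, SZ), SZ))))
  →10  S(S(add(add(mul(Z, SZ), add(SZ, Z)), add(add(SSZ, SZ), SZ))))
  →11  S(S(add(add(Z, add(SZ, Z)), add(add(SSZ, SZ), SZ))))
  →12  S(S(add(add(SZ, Z), add(add(SSZ, SZ), SZ))))
  →13  S(S(add(S(add(Z, Z)), add(add(SSZ, SZ), SZ))))
  →14  S(S(S(add(add(Z, Z), add(add(SSZ, SZ), SZ)))))
  →15  S(S(S(add(Z, add(add(SSZ, SZ), SZ)))))
  →16  S(S(S(add(add(SSZ, SZ), SZ))))
  →17  S(S(S(add(S(add(SZ, SZ)), SZ))))

Answer: NO — after 17 steps the term is S(S(S(add(S(add(SZ, SZ)), SZ)))), not yet normal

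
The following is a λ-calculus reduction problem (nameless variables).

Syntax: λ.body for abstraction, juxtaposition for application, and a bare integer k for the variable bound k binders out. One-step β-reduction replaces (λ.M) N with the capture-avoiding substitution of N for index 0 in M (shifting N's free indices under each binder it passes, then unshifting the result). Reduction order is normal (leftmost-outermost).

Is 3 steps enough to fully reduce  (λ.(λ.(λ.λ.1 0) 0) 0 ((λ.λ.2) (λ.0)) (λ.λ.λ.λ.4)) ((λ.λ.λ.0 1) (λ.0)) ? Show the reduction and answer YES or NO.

  start: (λ.(λ.(λ.λ.1 0) 0) 0 ((λ.λ.2) (λ.0)) (λ.λ.λ.λ.4)) ((λ.λ.λ.0 1) (λ.0))
  step 1: (λ.(λ.λ.1 0) 0) ((λ.λ.λ.0 1) (λ.0)) ((λ.λ.(λ.λ.λ.0 1) (λ.0)) (λ.0)) (λ.λ.λ.λ.(λ.λ.λ.0 1) (λ.0))
  step 2: (λ.λ.1 0) ((λ.λ.λ.0 1) (λ.0)) ((λ.λ.(λ.λ.λ.0 1) (λ.0)) (λ.0)) (λ.λ.λ.λ.(λ.λ.λ.0 1) (λ.0))
  step 3: (λ.(λ.λ.λ.0 1) (λ.0) 0) ((λ.λ.(λ.λ.λ.0 1) (λ.0)) (λ.0)) (λ.λ.λ.λ.(λ.λ.λ.0 1) (λ.0))

Answer: NO — after 3 steps the term is (λ.(λ.λ.λ.0 1) (λ.0) 0) ((λ.λ.(λ.λ.λ.0 1) (λ.0)) (λ.0)) (λ.λ.λ.λ.(λ.λ.λ.0 1) (λ.0)), not yet normal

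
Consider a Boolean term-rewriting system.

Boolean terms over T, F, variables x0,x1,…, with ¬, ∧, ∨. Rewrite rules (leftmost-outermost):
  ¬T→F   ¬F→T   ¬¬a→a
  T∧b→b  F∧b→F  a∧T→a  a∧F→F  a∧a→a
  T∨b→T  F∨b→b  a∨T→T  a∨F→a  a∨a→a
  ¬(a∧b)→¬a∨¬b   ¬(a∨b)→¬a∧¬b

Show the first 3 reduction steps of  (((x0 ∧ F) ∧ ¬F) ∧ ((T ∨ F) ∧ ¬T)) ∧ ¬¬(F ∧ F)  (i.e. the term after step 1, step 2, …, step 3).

Answer: after 3 steps: F ∧ ¬¬(F ∧ F)

Derivation:
  start: (((x0 ∧ F) ∧ ¬F) ∧ ((T ∨ F) ∧ ¬T)) ∧ ¬¬(F ∧ F)
  [1] ((F ∧ ¬F) ∧ ((T ∨ F) ∧ ¬T)) ∧ ¬¬(F ∧ F)
  [2] (F ∧ ((T ∨ F) ∧ ¬T)) ∧ ¬¬(F ∧ F)
  [3] F ∧ ¬¬(F ∧ F)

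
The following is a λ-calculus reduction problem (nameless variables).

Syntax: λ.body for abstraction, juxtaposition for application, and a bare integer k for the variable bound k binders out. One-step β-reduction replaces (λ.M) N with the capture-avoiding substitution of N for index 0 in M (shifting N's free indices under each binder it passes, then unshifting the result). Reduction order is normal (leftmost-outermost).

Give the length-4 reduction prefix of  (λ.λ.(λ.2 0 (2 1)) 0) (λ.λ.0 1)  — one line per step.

Answer: after 4 steps: λ.(λ.λ.0 1) 0 0

Derivation:
  start: (λ.λ.(λ.2 0 (2 1)) 0) (λ.λ.0 1)
  step 1: λ.(λ.(λ.λ.0 1) 0 ((λ.λ.0 1) 1)) 0
  step 2: λ.(λ.λ.0 1) 0 ((λ.λ.0 1) 0)
  step 3: λ.(λ.0 1) ((λ.λ.0 1) 0)
  step 4: λ.(λ.λ.0 1) 0 0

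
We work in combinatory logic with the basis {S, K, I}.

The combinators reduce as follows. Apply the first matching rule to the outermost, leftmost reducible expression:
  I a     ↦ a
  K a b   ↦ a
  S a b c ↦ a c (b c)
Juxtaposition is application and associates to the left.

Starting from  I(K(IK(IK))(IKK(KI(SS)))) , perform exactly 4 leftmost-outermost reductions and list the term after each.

  start: I(K(IK(IK))(IKK(KI(SS))))
  →1  K(IK(IK))(IKK(KI(SS)))
  →2  IK(IK)
  →3  K(IK)
  →4  KK

Answer: after 4 steps: KK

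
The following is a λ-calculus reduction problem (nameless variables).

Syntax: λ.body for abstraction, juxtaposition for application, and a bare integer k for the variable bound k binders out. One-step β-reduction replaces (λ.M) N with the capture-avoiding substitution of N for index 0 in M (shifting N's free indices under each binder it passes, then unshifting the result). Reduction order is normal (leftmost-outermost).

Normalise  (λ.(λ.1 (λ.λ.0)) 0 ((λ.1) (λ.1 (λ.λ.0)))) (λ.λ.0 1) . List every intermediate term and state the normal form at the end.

  start: (λ.(λ.1 (λ.λ.0)) 0 ((λ.1) (λ.1 (λ.λ.0)))) (λ.λ.0 1)
  step 1: (λ.(λ.λ.0 1) (λ.λ.0)) (λ.λ.0 1) ((λ.λ.λ.0 1) (λ.(λ.λ.0 1) (λ.λ.0)))
  step 2: (λ.λ.0 1) (λ.λ.0) ((λ.λ.λ.0 1) (λ.(λ.λ.0 1) (λ.λ.0)))
  step 3: (λ.0 (λ.λ.0)) ((λ.λ.λ.0 1) (λ.(λ.λ.0 1) (λ.λ.0)))
  step 4: (λ.λ.λ.0 1) (λ.(λ.λ.0 1) (λ.λ.0)) (λ.λ.0)
  step 5: (λ.λ.0 1) (λ.λ.0)
  step 6: λ.0 (λ.λ.0)

Answer: normal form = λ.0 (λ.λ.0)  (in 6 steps)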